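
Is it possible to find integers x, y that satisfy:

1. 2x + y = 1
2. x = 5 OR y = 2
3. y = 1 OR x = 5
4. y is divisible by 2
No

A contradictory subset is {2x + y = 1, y is divisible by 2}. No integer assignment can satisfy these jointly:

  - 2x + y = 1: is a linear equation tying the variables together
  - y is divisible by 2: restricts y to multiples of 2

Modular obstruction: writing y = 2y', every remaining term of the linear equation is divisible by 2, so the left side is ≡ 0 (mod 2); but the right side 1 ≡ 1 (mod 2). No integers can satisfy it.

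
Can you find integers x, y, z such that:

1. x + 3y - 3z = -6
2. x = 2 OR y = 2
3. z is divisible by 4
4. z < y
Yes

Take x = -12, y = 2, z = 0. Substituting into each constraint:
  (1) (-12) + 3(2) - 3(0) = -6 ✓
  (2) y = 2, target 2 ✓ (second branch holds)
  (3) 0 = 4 × 0, remainder 0 ✓
  (4) 0 < 2 ✓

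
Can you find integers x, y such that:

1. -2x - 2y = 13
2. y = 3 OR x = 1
No

Even the single constraint (-2x - 2y = 13) is infeasible over the integers.

  - -2x - 2y = 13: every term on the left is divisible by 2, so the LHS ≡ 0 (mod 2), but the RHS 13 is not — no integer solution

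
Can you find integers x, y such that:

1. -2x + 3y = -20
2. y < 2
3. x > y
Yes

Take x = 1, y = -6. Substituting into each constraint:
  (1) -2(1) + 3(-6) = -20 ✓
  (2) -6 < 2 ✓
  (3) 1 > -6 ✓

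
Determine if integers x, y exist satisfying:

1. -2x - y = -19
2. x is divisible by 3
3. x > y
Yes

Take x = 9, y = 1. Substituting into each constraint:
  (1) -2(9) + (-1) = -19 ✓
  (2) 9 = 3 × 3, remainder 0 ✓
  (3) 9 > 1 ✓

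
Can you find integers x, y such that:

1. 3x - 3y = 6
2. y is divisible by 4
Yes

Take x = 2, y = 0. Substituting into each constraint:
  (1) 3(2) - 3(0) = 6 ✓
  (2) 0 = 4 × 0, remainder 0 ✓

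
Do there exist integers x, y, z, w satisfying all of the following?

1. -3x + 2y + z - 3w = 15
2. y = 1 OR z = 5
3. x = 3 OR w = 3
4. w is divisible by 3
Yes

Take x = 3, y = -4, z = 5, w = -9. Substituting into each constraint:
  (1) -3(3) + 2(-4) + 5 - 3(-9) = 15 ✓
  (2) z = 5, target 5 ✓ (second branch holds)
  (3) x = 3, target 3 ✓ (first branch holds)
  (4) -9 = 3 × -3, remainder 0 ✓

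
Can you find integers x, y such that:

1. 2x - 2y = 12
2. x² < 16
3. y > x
No

A contradictory subset is {2x - 2y = 12, y > x}. No integer assignment can satisfy these jointly:

  - 2x - 2y = 12: is a linear equation tying the variables together
  - y > x: bounds one variable relative to another variable

From the equation, x − y = 6, i.e. y − x = -6; but y > x requires y − x ≥ 1. Contradiction.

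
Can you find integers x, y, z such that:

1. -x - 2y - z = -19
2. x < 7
Yes

Take x = 5, y = 7, z = 0. Substituting into each constraint:
  (1) (-5) - 2(7) + 0 = -19 ✓
  (2) 5 < 7 ✓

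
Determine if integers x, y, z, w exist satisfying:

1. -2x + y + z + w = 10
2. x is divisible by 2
Yes

Take x = 0, y = 10, z = 0, w = 0. Substituting into each constraint:
  (1) -2(0) + 10 + 0 + 0 = 10 ✓
  (2) 0 = 2 × 0, remainder 0 ✓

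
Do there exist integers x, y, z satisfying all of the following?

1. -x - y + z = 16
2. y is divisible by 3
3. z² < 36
Yes

Take x = -16, y = 0, z = 0. Substituting into each constraint:
  (1) 16 + 0 + 0 = 16 ✓
  (2) 0 = 3 × 0, remainder 0 ✓
  (3) z² = (0)² = 0, and 0 < 36 ✓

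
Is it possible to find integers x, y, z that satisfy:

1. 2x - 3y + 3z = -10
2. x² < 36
Yes

Take x = 1, y = 0, z = -4. Substituting into each constraint:
  (1) 2(1) - 3(0) + 3(-4) = -10 ✓
  (2) x² = (1)² = 1, and 1 < 36 ✓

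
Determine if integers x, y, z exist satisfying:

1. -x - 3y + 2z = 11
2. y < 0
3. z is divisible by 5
Yes

Take x = 1, y = -4, z = 0. Substituting into each constraint:
  (1) (-1) - 3(-4) + 2(0) = 11 ✓
  (2) -4 < 0 ✓
  (3) 0 = 5 × 0, remainder 0 ✓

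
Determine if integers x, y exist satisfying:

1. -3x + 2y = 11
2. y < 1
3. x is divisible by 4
No

A contradictory subset is {-3x + 2y = 11, x is divisible by 4}. No integer assignment can satisfy these jointly:

  - -3x + 2y = 11: is a linear equation tying the variables together
  - x is divisible by 4: restricts x to multiples of 4

Modular obstruction: writing x = 4x', every remaining term of the linear equation is divisible by 2, so the left side is ≡ 0 (mod 2); but the right side 11 ≡ 1 (mod 2). No integers can satisfy it.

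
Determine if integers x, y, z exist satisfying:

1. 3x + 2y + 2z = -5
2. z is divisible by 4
Yes

Take x = 1, y = -4, z = 0. Substituting into each constraint:
  (1) 3(1) + 2(-4) + 2(0) = -5 ✓
  (2) 0 = 4 × 0, remainder 0 ✓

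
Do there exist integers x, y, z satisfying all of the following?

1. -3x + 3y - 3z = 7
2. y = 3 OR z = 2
No

Even the single constraint (-3x + 3y - 3z = 7) is infeasible over the integers.

  - -3x + 3y - 3z = 7: every term on the left is divisible by 3, so the LHS ≡ 0 (mod 3), but the RHS 7 is not — no integer solution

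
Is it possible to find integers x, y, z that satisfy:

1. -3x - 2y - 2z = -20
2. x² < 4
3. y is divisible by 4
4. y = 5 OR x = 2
No

A contradictory subset is {x² < 4, y is divisible by 4, y = 5 OR x = 2}. No integer assignment can satisfy these jointly:

  - x² < 4: restricts x to |x| ≤ 1
  - y is divisible by 4: restricts y to multiples of 4
  - y = 5 OR x = 2: forces a choice: either y = 5 or x = 2

Split on the disjunction (y = 5 OR x = 2):
  • If y = 5: this contradicts the divisibility constraint — 5 is not a multiple of 4.
  • If x = 2: this contradicts x² < 4, which requires |x| ≤ 1.
Both branches are infeasible, so the system has no integer solution.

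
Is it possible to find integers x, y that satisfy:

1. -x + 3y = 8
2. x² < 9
Yes

Take x = 1, y = 3. Substituting into each constraint:
  (1) (-1) + 3(3) = 8 ✓
  (2) x² = (1)² = 1, and 1 < 9 ✓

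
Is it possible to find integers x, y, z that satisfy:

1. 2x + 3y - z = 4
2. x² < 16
Yes

Take x = 2, y = 0, z = 0. Substituting into each constraint:
  (1) 2(2) + 3(0) + 0 = 4 ✓
  (2) x² = (2)² = 4, and 4 < 16 ✓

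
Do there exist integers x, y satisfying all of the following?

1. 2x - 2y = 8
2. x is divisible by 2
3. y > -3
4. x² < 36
Yes

Take x = 2, y = -2. Substituting into each constraint:
  (1) 2(2) - 2(-2) = 8 ✓
  (2) 2 = 2 × 1, remainder 0 ✓
  (3) -2 > -3 ✓
  (4) x² = (2)² = 4, and 4 < 36 ✓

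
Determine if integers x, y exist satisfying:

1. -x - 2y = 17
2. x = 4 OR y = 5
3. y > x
Yes

Take x = -27, y = 5. Substituting into each constraint:
  (1) 27 - 2(5) = 17 ✓
  (2) y = 5, target 5 ✓ (second branch holds)
  (3) 5 > -27 ✓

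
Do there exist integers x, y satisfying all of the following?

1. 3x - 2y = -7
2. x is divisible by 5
Yes

Take x = 5, y = 11. Substituting into each constraint:
  (1) 3(5) - 2(11) = -7 ✓
  (2) 5 = 5 × 1, remainder 0 ✓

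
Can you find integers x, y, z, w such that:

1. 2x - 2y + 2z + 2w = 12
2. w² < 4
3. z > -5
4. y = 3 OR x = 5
Yes

Take x = 8, y = 3, z = 0, w = 1. Substituting into each constraint:
  (1) 2(8) - 2(3) + 2(0) + 2(1) = 12 ✓
  (2) w² = (1)² = 1, and 1 < 4 ✓
  (3) 0 > -5 ✓
  (4) y = 3, target 3 ✓ (first branch holds)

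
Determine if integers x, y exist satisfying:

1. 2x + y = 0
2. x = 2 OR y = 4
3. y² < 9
No

The full constraint system is jointly infeasible over the integers. Each constraint and what it forces:

  - 2x + y = 0: is a linear equation tying the variables together
  - x = 2 OR y = 4: forces a choice: either x = 2 or y = 4
  - y² < 9: restricts y to |y| ≤ 2

Split on the disjunction (x = 2 OR y = 4):
  • If x = 2: the equation forces y = -4, but y² < 9 requires |y| ≤ 2.
  • If y = 4: this contradicts y² < 9, which requires |y| ≤ 2.
Both branches are infeasible, so the system has no integer solution.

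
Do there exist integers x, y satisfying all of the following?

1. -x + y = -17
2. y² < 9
Yes

Take x = 17, y = 0. Substituting into each constraint:
  (1) (-17) + 0 = -17 ✓
  (2) y² = (0)² = 0, and 0 < 9 ✓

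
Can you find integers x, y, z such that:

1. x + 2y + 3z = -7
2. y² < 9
Yes

Take x = 2, y = 0, z = -3. Substituting into each constraint:
  (1) 2 + 2(0) + 3(-3) = -7 ✓
  (2) y² = (0)² = 0, and 0 < 9 ✓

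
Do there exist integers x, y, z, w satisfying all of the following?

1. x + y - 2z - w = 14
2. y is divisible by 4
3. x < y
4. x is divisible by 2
Yes

Take x = -2, y = 0, z = 1, w = -18. Substituting into each constraint:
  (1) (-2) + 0 - 2(1) + 18 = 14 ✓
  (2) 0 = 4 × 0, remainder 0 ✓
  (3) -2 < 0 ✓
  (4) -2 = 2 × -1, remainder 0 ✓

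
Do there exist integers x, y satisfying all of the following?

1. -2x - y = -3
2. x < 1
Yes

Take x = 0, y = 3. Substituting into each constraint:
  (1) -2(0) + (-3) = -3 ✓
  (2) 0 < 1 ✓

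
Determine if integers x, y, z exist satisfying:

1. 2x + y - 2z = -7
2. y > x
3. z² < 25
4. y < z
Yes

Take x = -2, y = 1, z = 2. Substituting into each constraint:
  (1) 2(-2) + 1 - 2(2) = -7 ✓
  (2) 1 > -2 ✓
  (3) z² = (2)² = 4, and 4 < 25 ✓
  (4) 1 < 2 ✓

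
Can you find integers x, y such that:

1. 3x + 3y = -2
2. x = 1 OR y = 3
No

Even the single constraint (3x + 3y = -2) is infeasible over the integers.

  - 3x + 3y = -2: every term on the left is divisible by 3, so the LHS ≡ 0 (mod 3), but the RHS -2 is not — no integer solution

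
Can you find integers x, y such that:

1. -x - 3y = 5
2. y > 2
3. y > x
Yes

Take x = -14, y = 3. Substituting into each constraint:
  (1) 14 - 3(3) = 5 ✓
  (2) 3 > 2 ✓
  (3) 3 > -14 ✓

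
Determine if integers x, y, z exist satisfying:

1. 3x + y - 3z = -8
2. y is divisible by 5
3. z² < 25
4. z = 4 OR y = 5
Yes

Take x = -2, y = 10, z = 4. Substituting into each constraint:
  (1) 3(-2) + 10 - 3(4) = -8 ✓
  (2) 10 = 5 × 2, remainder 0 ✓
  (3) z² = (4)² = 16, and 16 < 25 ✓
  (4) z = 4, target 4 ✓ (first branch holds)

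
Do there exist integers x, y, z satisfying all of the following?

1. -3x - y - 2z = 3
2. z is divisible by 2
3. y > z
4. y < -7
Yes

Take x = 10, y = -9, z = -12. Substituting into each constraint:
  (1) -3(10) + 9 - 2(-12) = 3 ✓
  (2) -12 = 2 × -6, remainder 0 ✓
  (3) -9 > -12 ✓
  (4) -9 < -7 ✓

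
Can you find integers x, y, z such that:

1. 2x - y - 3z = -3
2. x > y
Yes

Take x = 2, y = 1, z = 2. Substituting into each constraint:
  (1) 2(2) + (-1) - 3(2) = -3 ✓
  (2) 2 > 1 ✓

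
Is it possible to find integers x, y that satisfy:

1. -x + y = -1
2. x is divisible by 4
Yes

Take x = 0, y = -1. Substituting into each constraint:
  (1) 0 + (-1) = -1 ✓
  (2) 0 = 4 × 0, remainder 0 ✓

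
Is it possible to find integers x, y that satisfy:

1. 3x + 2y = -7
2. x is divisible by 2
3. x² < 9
No

A contradictory subset is {3x + 2y = -7, x is divisible by 2}. No integer assignment can satisfy these jointly:

  - 3x + 2y = -7: is a linear equation tying the variables together
  - x is divisible by 2: restricts x to multiples of 2

Modular obstruction: writing x = 2x', every remaining term of the linear equation is divisible by 2, so the left side is ≡ 0 (mod 2); but the right side -7 ≡ 1 (mod 2). No integers can satisfy it.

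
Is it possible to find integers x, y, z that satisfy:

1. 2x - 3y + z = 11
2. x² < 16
Yes

Take x = 0, y = 0, z = 11. Substituting into each constraint:
  (1) 2(0) - 3(0) + 11 = 11 ✓
  (2) x² = (0)² = 0, and 0 < 16 ✓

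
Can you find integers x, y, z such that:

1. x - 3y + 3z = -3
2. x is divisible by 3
Yes

Take x = 0, y = 1, z = 0. Substituting into each constraint:
  (1) 0 - 3(1) + 3(0) = -3 ✓
  (2) 0 = 3 × 0, remainder 0 ✓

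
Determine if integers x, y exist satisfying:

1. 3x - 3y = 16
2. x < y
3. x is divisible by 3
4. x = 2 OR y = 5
No

Even the single constraint (3x - 3y = 16) is infeasible over the integers.

  - 3x - 3y = 16: every term on the left is divisible by 3, so the LHS ≡ 0 (mod 3), but the RHS 16 is not — no integer solution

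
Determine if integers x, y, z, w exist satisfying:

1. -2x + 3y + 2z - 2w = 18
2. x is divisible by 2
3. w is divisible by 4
Yes

Take x = 0, y = 0, z = 9, w = 0. Substituting into each constraint:
  (1) -2(0) + 3(0) + 2(9) - 2(0) = 18 ✓
  (2) 0 = 2 × 0, remainder 0 ✓
  (3) 0 = 4 × 0, remainder 0 ✓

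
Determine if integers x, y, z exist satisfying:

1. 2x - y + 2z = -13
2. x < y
Yes

Take x = 0, y = 1, z = -6. Substituting into each constraint:
  (1) 2(0) + (-1) + 2(-6) = -13 ✓
  (2) 0 < 1 ✓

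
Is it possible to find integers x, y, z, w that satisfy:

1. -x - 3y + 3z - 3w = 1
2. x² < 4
Yes

Take x = -1, y = 0, z = 0, w = 0. Substituting into each constraint:
  (1) 1 - 3(0) + 3(0) - 3(0) = 1 ✓
  (2) x² = (-1)² = 1, and 1 < 4 ✓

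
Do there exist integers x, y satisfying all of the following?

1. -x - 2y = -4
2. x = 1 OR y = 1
Yes

Take x = 2, y = 1. Substituting into each constraint:
  (1) (-2) - 2(1) = -4 ✓
  (2) y = 1, target 1 ✓ (second branch holds)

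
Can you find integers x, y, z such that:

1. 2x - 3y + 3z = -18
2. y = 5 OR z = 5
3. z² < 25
Yes

Take x = -6, y = 5, z = 3. Substituting into each constraint:
  (1) 2(-6) - 3(5) + 3(3) = -18 ✓
  (2) y = 5, target 5 ✓ (first branch holds)
  (3) z² = (3)² = 9, and 9 < 25 ✓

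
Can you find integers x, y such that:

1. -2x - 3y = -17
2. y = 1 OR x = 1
Yes

Take x = 1, y = 5. Substituting into each constraint:
  (1) -2(1) - 3(5) = -17 ✓
  (2) x = 1, target 1 ✓ (second branch holds)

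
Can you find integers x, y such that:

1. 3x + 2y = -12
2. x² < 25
Yes

Take x = 0, y = -6. Substituting into each constraint:
  (1) 3(0) + 2(-6) = -12 ✓
  (2) x² = (0)² = 0, and 0 < 25 ✓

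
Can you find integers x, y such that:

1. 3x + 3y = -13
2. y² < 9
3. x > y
No

Even the single constraint (3x + 3y = -13) is infeasible over the integers.

  - 3x + 3y = -13: every term on the left is divisible by 3, so the LHS ≡ 0 (mod 3), but the RHS -13 is not — no integer solution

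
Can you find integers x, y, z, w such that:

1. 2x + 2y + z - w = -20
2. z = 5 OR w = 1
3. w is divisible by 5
Yes

Take x = -3, y = -12, z = 5, w = -5. Substituting into each constraint:
  (1) 2(-3) + 2(-12) + 5 + 5 = -20 ✓
  (2) z = 5, target 5 ✓ (first branch holds)
  (3) -5 = 5 × -1, remainder 0 ✓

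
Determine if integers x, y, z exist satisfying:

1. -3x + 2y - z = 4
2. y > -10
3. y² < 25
Yes

Take x = -2, y = 0, z = 2. Substituting into each constraint:
  (1) -3(-2) + 2(0) + (-2) = 4 ✓
  (2) 0 > -10 ✓
  (3) y² = (0)² = 0, and 0 < 25 ✓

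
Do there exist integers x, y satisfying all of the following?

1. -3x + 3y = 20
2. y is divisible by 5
No

Even the single constraint (-3x + 3y = 20) is infeasible over the integers.

  - -3x + 3y = 20: every term on the left is divisible by 3, so the LHS ≡ 0 (mod 3), but the RHS 20 is not — no integer solution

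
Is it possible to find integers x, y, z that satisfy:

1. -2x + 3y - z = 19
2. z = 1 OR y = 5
Yes

Take x = -2, y = 5, z = 0. Substituting into each constraint:
  (1) -2(-2) + 3(5) + 0 = 19 ✓
  (2) y = 5, target 5 ✓ (second branch holds)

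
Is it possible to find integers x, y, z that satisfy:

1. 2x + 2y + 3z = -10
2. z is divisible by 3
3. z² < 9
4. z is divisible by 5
Yes

Take x = 0, y = -5, z = 0. Substituting into each constraint:
  (1) 2(0) + 2(-5) + 3(0) = -10 ✓
  (2) 0 = 3 × 0, remainder 0 ✓
  (3) z² = (0)² = 0, and 0 < 9 ✓
  (4) 0 = 5 × 0, remainder 0 ✓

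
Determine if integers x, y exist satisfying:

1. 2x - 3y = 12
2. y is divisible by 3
Yes

Take x = 6, y = 0. Substituting into each constraint:
  (1) 2(6) - 3(0) = 12 ✓
  (2) 0 = 3 × 0, remainder 0 ✓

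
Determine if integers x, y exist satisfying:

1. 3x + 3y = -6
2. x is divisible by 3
Yes

Take x = 0, y = -2. Substituting into each constraint:
  (1) 3(0) + 3(-2) = -6 ✓
  (2) 0 = 3 × 0, remainder 0 ✓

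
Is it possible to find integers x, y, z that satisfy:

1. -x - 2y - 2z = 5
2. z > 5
Yes

Take x = -17, y = 0, z = 6. Substituting into each constraint:
  (1) 17 - 2(0) - 2(6) = 5 ✓
  (2) 6 > 5 ✓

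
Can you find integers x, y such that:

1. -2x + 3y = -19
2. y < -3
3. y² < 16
No

A contradictory subset is {y < -3, y² < 16}. No integer assignment can satisfy these jointly:

  - y < -3: bounds one variable relative to a constant
  - y² < 16: restricts y to |y| ≤ 3

Direct contradiction: the bounds on y require y ≥ -3 and y ≤ -4 simultaneously, which is empty.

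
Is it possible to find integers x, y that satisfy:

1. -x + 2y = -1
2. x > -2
Yes

Take x = 1, y = 0. Substituting into each constraint:
  (1) (-1) + 2(0) = -1 ✓
  (2) 1 > -2 ✓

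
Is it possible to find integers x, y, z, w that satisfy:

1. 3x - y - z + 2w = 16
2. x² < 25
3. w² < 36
Yes

Take x = 4, y = 0, z = 0, w = 2. Substituting into each constraint:
  (1) 3(4) + 0 + 0 + 2(2) = 16 ✓
  (2) x² = (4)² = 16, and 16 < 25 ✓
  (3) w² = (2)² = 4, and 4 < 36 ✓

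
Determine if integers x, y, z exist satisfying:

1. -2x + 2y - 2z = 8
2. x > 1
Yes

Take x = 2, y = 6, z = 0. Substituting into each constraint:
  (1) -2(2) + 2(6) - 2(0) = 8 ✓
  (2) 2 > 1 ✓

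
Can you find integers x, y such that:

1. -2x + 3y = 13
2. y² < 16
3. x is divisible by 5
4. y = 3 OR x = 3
No

A contradictory subset is {-2x + 3y = 13, x is divisible by 5, y = 3 OR x = 3}. No integer assignment can satisfy these jointly:

  - -2x + 3y = 13: is a linear equation tying the variables together
  - x is divisible by 5: restricts x to multiples of 5
  - y = 3 OR x = 3: forces a choice: either y = 3 or x = 3

Split on the disjunction (y = 3 OR x = 3):
  • If y = 3: with y = 3, writing x = 5x', every remaining term of the linear equation is divisible by 10, so the left side is ≡ 0 (mod 10); but the right side 4 ≡ 4 (mod 10). No integers can satisfy it.
  • If x = 3: this contradicts the divisibility constraint — 3 is not a multiple of 5.
Both branches are infeasible, so the system has no integer solution.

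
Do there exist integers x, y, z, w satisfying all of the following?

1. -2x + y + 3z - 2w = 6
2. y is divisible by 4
Yes

Take x = -3, y = 0, z = 0, w = 0. Substituting into each constraint:
  (1) -2(-3) + 0 + 3(0) - 2(0) = 6 ✓
  (2) 0 = 4 × 0, remainder 0 ✓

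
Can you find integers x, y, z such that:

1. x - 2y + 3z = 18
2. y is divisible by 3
Yes

Take x = 18, y = 0, z = 0. Substituting into each constraint:
  (1) 18 - 2(0) + 3(0) = 18 ✓
  (2) 0 = 3 × 0, remainder 0 ✓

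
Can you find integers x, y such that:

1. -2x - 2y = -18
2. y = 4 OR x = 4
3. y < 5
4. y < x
Yes

Take x = 5, y = 4. Substituting into each constraint:
  (1) -2(5) - 2(4) = -18 ✓
  (2) y = 4, target 4 ✓ (first branch holds)
  (3) 4 < 5 ✓
  (4) 4 < 5 ✓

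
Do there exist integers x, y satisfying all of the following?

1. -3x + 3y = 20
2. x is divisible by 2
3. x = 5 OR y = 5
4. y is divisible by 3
No

Even the single constraint (-3x + 3y = 20) is infeasible over the integers.

  - -3x + 3y = 20: every term on the left is divisible by 3, so the LHS ≡ 0 (mod 3), but the RHS 20 is not — no integer solution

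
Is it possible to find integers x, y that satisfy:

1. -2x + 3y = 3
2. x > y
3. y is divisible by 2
No

A contradictory subset is {-2x + 3y = 3, y is divisible by 2}. No integer assignment can satisfy these jointly:

  - -2x + 3y = 3: is a linear equation tying the variables together
  - y is divisible by 2: restricts y to multiples of 2

Modular obstruction: writing y = 2y', every remaining term of the linear equation is divisible by 2, so the left side is ≡ 0 (mod 2); but the right side 3 ≡ 1 (mod 2). No integers can satisfy it.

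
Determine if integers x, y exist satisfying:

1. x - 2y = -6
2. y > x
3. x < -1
Yes

Take x = -6, y = 0. Substituting into each constraint:
  (1) (-6) - 2(0) = -6 ✓
  (2) 0 > -6 ✓
  (3) -6 < -1 ✓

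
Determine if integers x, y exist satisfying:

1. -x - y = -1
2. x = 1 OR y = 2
Yes

Take x = -1, y = 2. Substituting into each constraint:
  (1) 1 + (-2) = -1 ✓
  (2) y = 2, target 2 ✓ (second branch holds)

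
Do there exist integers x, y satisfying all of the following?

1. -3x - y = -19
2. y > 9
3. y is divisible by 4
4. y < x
No

A contradictory subset is {-3x - y = -19, y > 9, y < x}. No integer assignment can satisfy these jointly:

  - -3x - y = -19: is a linear equation tying the variables together
  - y > 9: bounds one variable relative to a constant
  - y < x: bounds one variable relative to another variable

Propagating the comparison: x > y and y ≥ 10 give x ≥ 11. Range argument: with x ∈ [11, ∞], y ∈ [10, ∞], the left side of the equation is at most -43, but the right side is -19 > -43. No integer solution exists.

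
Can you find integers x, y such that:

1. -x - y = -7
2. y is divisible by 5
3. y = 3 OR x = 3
No

The full constraint system is jointly infeasible over the integers. Each constraint and what it forces:

  - -x - y = -7: is a linear equation tying the variables together
  - y is divisible by 5: restricts y to multiples of 5
  - y = 3 OR x = 3: forces a choice: either y = 3 or x = 3

Split on the disjunction (y = 3 OR x = 3):
  • If y = 3: this contradicts the divisibility constraint — 3 is not a multiple of 5.
  • If x = 3: with x = 3, writing y = 5y', every remaining term of the linear equation is divisible by 5, so the left side is ≡ 0 (mod 5); but the right side -4 ≡ 1 (mod 5). No integers can satisfy it.
Both branches are infeasible, so the system has no integer solution.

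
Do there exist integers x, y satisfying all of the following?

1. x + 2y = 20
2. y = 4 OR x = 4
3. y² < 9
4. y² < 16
No

A contradictory subset is {x + 2y = 20, y = 4 OR x = 4, y² < 9}. No integer assignment can satisfy these jointly:

  - x + 2y = 20: is a linear equation tying the variables together
  - y = 4 OR x = 4: forces a choice: either y = 4 or x = 4
  - y² < 9: restricts y to |y| ≤ 2

Split on the disjunction (y = 4 OR x = 4):
  • If y = 4: this contradicts y² < 9, which requires |y| ≤ 2.
  • If x = 4: the equation forces y = 8, but y² < 9 requires |y| ≤ 2.
Both branches are infeasible, so the system has no integer solution.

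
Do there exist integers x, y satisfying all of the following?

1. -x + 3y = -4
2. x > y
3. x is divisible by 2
Yes

Take x = 4, y = 0. Substituting into each constraint:
  (1) (-4) + 3(0) = -4 ✓
  (2) 4 > 0 ✓
  (3) 4 = 2 × 2, remainder 0 ✓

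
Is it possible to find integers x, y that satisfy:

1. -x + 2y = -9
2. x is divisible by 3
Yes

Take x = 15, y = 3. Substituting into each constraint:
  (1) (-15) + 2(3) = -9 ✓
  (2) 15 = 3 × 5, remainder 0 ✓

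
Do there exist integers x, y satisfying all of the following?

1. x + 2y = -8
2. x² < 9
Yes

Take x = 0, y = -4. Substituting into each constraint:
  (1) 0 + 2(-4) = -8 ✓
  (2) x² = (0)² = 0, and 0 < 9 ✓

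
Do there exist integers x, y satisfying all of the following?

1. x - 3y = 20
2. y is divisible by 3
Yes

Take x = 20, y = 0. Substituting into each constraint:
  (1) 20 - 3(0) = 20 ✓
  (2) 0 = 3 × 0, remainder 0 ✓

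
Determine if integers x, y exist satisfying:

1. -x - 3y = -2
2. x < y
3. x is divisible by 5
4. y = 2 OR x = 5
No

The full constraint system is jointly infeasible over the integers. Each constraint and what it forces:

  - -x - 3y = -2: is a linear equation tying the variables together
  - x < y: bounds one variable relative to another variable
  - x is divisible by 5: restricts x to multiples of 5
  - y = 2 OR x = 5: forces a choice: either y = 2 or x = 5

Split on the disjunction (y = 2 OR x = 5):
  • If y = 2: with y = 2, writing x = 5x', every remaining term of the linear equation is divisible by 5, so the left side is ≡ 0 (mod 5); but the right side 4 ≡ 4 (mod 5). No integers can satisfy it.
  • If x = 5: the equation forces y = -1, giving (x, y) = (5, -1), which violates y > x.
Both branches are infeasible, so the system has no integer solution.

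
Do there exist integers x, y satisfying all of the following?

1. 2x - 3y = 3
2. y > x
Yes

Take x = -6, y = -5. Substituting into each constraint:
  (1) 2(-6) - 3(-5) = 3 ✓
  (2) -5 > -6 ✓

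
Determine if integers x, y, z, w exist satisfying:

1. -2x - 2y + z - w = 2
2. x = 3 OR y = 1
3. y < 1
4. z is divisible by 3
Yes

Take x = 3, y = 0, z = 0, w = -8. Substituting into each constraint:
  (1) -2(3) - 2(0) + 0 + 8 = 2 ✓
  (2) x = 3, target 3 ✓ (first branch holds)
  (3) 0 < 1 ✓
  (4) 0 = 3 × 0, remainder 0 ✓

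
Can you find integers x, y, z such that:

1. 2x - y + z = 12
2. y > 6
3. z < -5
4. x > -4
Yes

Take x = 13, y = 8, z = -6. Substituting into each constraint:
  (1) 2(13) + (-8) + (-6) = 12 ✓
  (2) 8 > 6 ✓
  (3) -6 < -5 ✓
  (4) 13 > -4 ✓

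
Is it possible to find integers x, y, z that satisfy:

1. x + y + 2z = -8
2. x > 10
Yes

Take x = 11, y = -19, z = 0. Substituting into each constraint:
  (1) 11 + (-19) + 2(0) = -8 ✓
  (2) 11 > 10 ✓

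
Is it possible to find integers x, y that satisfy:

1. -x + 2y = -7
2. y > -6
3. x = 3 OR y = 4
Yes

Take x = 3, y = -2. Substituting into each constraint:
  (1) (-3) + 2(-2) = -7 ✓
  (2) -2 > -6 ✓
  (3) x = 3, target 3 ✓ (first branch holds)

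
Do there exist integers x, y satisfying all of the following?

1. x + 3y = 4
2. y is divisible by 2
Yes

Take x = 4, y = 0. Substituting into each constraint:
  (1) 4 + 3(0) = 4 ✓
  (2) 0 = 2 × 0, remainder 0 ✓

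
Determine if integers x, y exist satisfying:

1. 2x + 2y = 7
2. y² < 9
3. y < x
No

Even the single constraint (2x + 2y = 7) is infeasible over the integers.

  - 2x + 2y = 7: every term on the left is divisible by 2, so the LHS ≡ 0 (mod 2), but the RHS 7 is not — no integer solution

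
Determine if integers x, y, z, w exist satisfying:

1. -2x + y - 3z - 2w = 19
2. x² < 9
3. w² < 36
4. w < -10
No

A contradictory subset is {w² < 36, w < -10}. No integer assignment can satisfy these jointly:

  - w² < 36: restricts w to |w| ≤ 5
  - w < -10: bounds one variable relative to a constant

Direct contradiction: the bounds on w require w ≥ -5 and w ≤ -11 simultaneously, which is empty.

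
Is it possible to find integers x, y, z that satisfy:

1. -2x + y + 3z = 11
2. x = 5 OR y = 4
Yes

Take x = 5, y = 0, z = 7. Substituting into each constraint:
  (1) -2(5) + 0 + 3(7) = 11 ✓
  (2) x = 5, target 5 ✓ (first branch holds)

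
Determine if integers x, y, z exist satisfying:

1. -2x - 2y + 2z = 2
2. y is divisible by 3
Yes

Take x = -1, y = 0, z = 0. Substituting into each constraint:
  (1) -2(-1) - 2(0) + 2(0) = 2 ✓
  (2) 0 = 3 × 0, remainder 0 ✓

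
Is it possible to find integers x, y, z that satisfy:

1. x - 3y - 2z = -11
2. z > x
Yes

Take x = 0, y = 3, z = 1. Substituting into each constraint:
  (1) 0 - 3(3) - 2(1) = -11 ✓
  (2) 1 > 0 ✓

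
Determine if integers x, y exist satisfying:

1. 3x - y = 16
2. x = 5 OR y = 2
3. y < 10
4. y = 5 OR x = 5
Yes

Take x = 5, y = -1. Substituting into each constraint:
  (1) 3(5) + 1 = 16 ✓
  (2) x = 5, target 5 ✓ (first branch holds)
  (3) -1 < 10 ✓
  (4) x = 5, target 5 ✓ (second branch holds)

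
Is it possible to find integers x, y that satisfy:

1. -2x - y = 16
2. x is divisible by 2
Yes

Take x = 0, y = -16. Substituting into each constraint:
  (1) -2(0) + 16 = 16 ✓
  (2) 0 = 2 × 0, remainder 0 ✓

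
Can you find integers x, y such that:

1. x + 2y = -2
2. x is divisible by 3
Yes

Take x = 0, y = -1. Substituting into each constraint:
  (1) 0 + 2(-1) = -2 ✓
  (2) 0 = 3 × 0, remainder 0 ✓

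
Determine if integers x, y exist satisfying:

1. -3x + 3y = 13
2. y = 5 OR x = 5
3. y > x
No

Even the single constraint (-3x + 3y = 13) is infeasible over the integers.

  - -3x + 3y = 13: every term on the left is divisible by 3, so the LHS ≡ 0 (mod 3), but the RHS 13 is not — no integer solution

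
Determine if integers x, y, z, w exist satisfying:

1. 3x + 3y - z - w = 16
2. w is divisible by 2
Yes

Take x = 0, y = 0, z = -16, w = 0. Substituting into each constraint:
  (1) 3(0) + 3(0) + 16 + 0 = 16 ✓
  (2) 0 = 2 × 0, remainder 0 ✓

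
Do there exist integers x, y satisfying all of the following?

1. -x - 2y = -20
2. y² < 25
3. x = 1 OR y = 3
Yes

Take x = 14, y = 3. Substituting into each constraint:
  (1) (-14) - 2(3) = -20 ✓
  (2) y² = (3)² = 9, and 9 < 25 ✓
  (3) y = 3, target 3 ✓ (second branch holds)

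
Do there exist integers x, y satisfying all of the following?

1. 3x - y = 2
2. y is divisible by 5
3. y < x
Yes

Take x = -1, y = -5. Substituting into each constraint:
  (1) 3(-1) + 5 = 2 ✓
  (2) -5 = 5 × -1, remainder 0 ✓
  (3) -5 < -1 ✓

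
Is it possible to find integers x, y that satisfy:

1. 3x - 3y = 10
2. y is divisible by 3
No

Even the single constraint (3x - 3y = 10) is infeasible over the integers.

  - 3x - 3y = 10: every term on the left is divisible by 3, so the LHS ≡ 0 (mod 3), but the RHS 10 is not — no integer solution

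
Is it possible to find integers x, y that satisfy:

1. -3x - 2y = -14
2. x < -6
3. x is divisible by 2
Yes

Take x = -8, y = 19. Substituting into each constraint:
  (1) -3(-8) - 2(19) = -14 ✓
  (2) -8 < -6 ✓
  (3) -8 = 2 × -4, remainder 0 ✓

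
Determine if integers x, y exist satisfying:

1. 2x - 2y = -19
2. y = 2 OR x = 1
No

Even the single constraint (2x - 2y = -19) is infeasible over the integers.

  - 2x - 2y = -19: every term on the left is divisible by 2, so the LHS ≡ 0 (mod 2), but the RHS -19 is not — no integer solution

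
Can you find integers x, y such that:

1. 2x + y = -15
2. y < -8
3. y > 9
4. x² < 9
No

A contradictory subset is {y < -8, y > 9}. No integer assignment can satisfy these jointly:

  - y < -8: bounds one variable relative to a constant
  - y > 9: bounds one variable relative to a constant

Direct contradiction: the bounds on y require y ≥ 10 and y ≤ -9 simultaneously, which is empty.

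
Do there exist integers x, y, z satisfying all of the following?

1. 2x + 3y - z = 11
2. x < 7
Yes

Take x = 0, y = 0, z = -11. Substituting into each constraint:
  (1) 2(0) + 3(0) + 11 = 11 ✓
  (2) 0 < 7 ✓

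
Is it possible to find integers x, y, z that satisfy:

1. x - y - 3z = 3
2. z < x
Yes

Take x = 0, y = 0, z = -1. Substituting into each constraint:
  (1) 0 + 0 - 3(-1) = 3 ✓
  (2) -1 < 0 ✓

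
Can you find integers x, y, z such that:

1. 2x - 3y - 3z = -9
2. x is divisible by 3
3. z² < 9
Yes

Take x = 0, y = 1, z = 2. Substituting into each constraint:
  (1) 2(0) - 3(1) - 3(2) = -9 ✓
  (2) 0 = 3 × 0, remainder 0 ✓
  (3) z² = (2)² = 4, and 4 < 9 ✓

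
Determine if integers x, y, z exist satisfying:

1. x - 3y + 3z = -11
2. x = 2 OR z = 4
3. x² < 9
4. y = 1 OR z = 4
Yes

Take x = -2, y = 7, z = 4. Substituting into each constraint:
  (1) (-2) - 3(7) + 3(4) = -11 ✓
  (2) z = 4, target 4 ✓ (second branch holds)
  (3) x² = (-2)² = 4, and 4 < 9 ✓
  (4) z = 4, target 4 ✓ (second branch holds)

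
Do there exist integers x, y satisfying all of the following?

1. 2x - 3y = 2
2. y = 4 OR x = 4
Yes

Take x = 7, y = 4. Substituting into each constraint:
  (1) 2(7) - 3(4) = 2 ✓
  (2) y = 4, target 4 ✓ (first branch holds)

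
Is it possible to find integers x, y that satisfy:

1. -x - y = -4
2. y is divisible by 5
Yes

Take x = 4, y = 0. Substituting into each constraint:
  (1) (-4) + 0 = -4 ✓
  (2) 0 = 5 × 0, remainder 0 ✓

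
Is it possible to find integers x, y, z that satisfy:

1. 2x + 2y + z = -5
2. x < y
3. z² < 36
Yes

Take x = -1, y = 0, z = -3. Substituting into each constraint:
  (1) 2(-1) + 2(0) + (-3) = -5 ✓
  (2) -1 < 0 ✓
  (3) z² = (-3)² = 9, and 9 < 36 ✓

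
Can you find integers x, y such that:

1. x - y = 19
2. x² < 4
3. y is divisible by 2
Yes

Take x = 1, y = -18. Substituting into each constraint:
  (1) 1 + 18 = 19 ✓
  (2) x² = (1)² = 1, and 1 < 4 ✓
  (3) -18 = 2 × -9, remainder 0 ✓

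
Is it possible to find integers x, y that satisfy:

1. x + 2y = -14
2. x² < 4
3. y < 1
Yes

Take x = 0, y = -7. Substituting into each constraint:
  (1) 0 + 2(-7) = -14 ✓
  (2) x² = (0)² = 0, and 0 < 4 ✓
  (3) -7 < 1 ✓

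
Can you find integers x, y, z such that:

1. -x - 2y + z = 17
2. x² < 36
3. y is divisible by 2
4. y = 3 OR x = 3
Yes

Take x = 3, y = 4, z = 28. Substituting into each constraint:
  (1) (-3) - 2(4) + 28 = 17 ✓
  (2) x² = (3)² = 9, and 9 < 36 ✓
  (3) 4 = 2 × 2, remainder 0 ✓
  (4) x = 3, target 3 ✓ (second branch holds)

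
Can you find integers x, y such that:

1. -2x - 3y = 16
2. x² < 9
Yes

Take x = 1, y = -6. Substituting into each constraint:
  (1) -2(1) - 3(-6) = 16 ✓
  (2) x² = (1)² = 1, and 1 < 9 ✓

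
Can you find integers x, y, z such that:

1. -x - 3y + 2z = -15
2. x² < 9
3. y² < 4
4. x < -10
No

A contradictory subset is {x² < 9, x < -10}. No integer assignment can satisfy these jointly:

  - x² < 9: restricts x to |x| ≤ 2
  - x < -10: bounds one variable relative to a constant

Direct contradiction: the bounds on x require x ≥ -2 and x ≤ -11 simultaneously, which is empty.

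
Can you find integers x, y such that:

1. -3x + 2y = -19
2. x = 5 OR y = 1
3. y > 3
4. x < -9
No

A contradictory subset is {-3x + 2y = -19, y > 3, x < -9}. No integer assignment can satisfy these jointly:

  - -3x + 2y = -19: is a linear equation tying the variables together
  - y > 3: bounds one variable relative to a constant
  - x < -9: bounds one variable relative to a constant

Range argument: with x ∈ [−∞, -10], y ∈ [4, ∞], the left side of the equation is at least 38, but the right side is -19 < 38. No integer solution exists.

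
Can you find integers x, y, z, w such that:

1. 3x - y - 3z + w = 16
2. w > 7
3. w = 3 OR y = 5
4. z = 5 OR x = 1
Yes

Take x = 1, y = 5, z = 6, w = 36. Substituting into each constraint:
  (1) 3(1) + (-5) - 3(6) + 36 = 16 ✓
  (2) 36 > 7 ✓
  (3) y = 5, target 5 ✓ (second branch holds)
  (4) x = 1, target 1 ✓ (second branch holds)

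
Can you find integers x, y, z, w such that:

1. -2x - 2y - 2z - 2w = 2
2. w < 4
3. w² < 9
Yes

Take x = 0, y = 0, z = 0, w = -1. Substituting into each constraint:
  (1) -2(0) - 2(0) - 2(0) - 2(-1) = 2 ✓
  (2) -1 < 4 ✓
  (3) w² = (-1)² = 1, and 1 < 9 ✓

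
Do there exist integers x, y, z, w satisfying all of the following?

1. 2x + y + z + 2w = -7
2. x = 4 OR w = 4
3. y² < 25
Yes

Take x = -7, y = -1, z = 0, w = 4. Substituting into each constraint:
  (1) 2(-7) + (-1) + 0 + 2(4) = -7 ✓
  (2) w = 4, target 4 ✓ (second branch holds)
  (3) y² = (-1)² = 1, and 1 < 25 ✓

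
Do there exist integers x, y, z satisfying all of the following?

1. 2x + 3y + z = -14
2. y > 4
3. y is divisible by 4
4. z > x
Yes

Take x = -13, y = 8, z = -12. Substituting into each constraint:
  (1) 2(-13) + 3(8) + (-12) = -14 ✓
  (2) 8 > 4 ✓
  (3) 8 = 4 × 2, remainder 0 ✓
  (4) -12 > -13 ✓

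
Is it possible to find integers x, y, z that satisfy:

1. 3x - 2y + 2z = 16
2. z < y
Yes

Take x = 6, y = 1, z = 0. Substituting into each constraint:
  (1) 3(6) - 2(1) + 2(0) = 16 ✓
  (2) 0 < 1 ✓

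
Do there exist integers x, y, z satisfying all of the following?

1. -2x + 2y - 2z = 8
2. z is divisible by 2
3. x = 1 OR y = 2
Yes

Take x = -2, y = 2, z = 0. Substituting into each constraint:
  (1) -2(-2) + 2(2) - 2(0) = 8 ✓
  (2) 0 = 2 × 0, remainder 0 ✓
  (3) y = 2, target 2 ✓ (second branch holds)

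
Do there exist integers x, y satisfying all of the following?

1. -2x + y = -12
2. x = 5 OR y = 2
Yes

Take x = 7, y = 2. Substituting into each constraint:
  (1) -2(7) + 2 = -12 ✓
  (2) y = 2, target 2 ✓ (second branch holds)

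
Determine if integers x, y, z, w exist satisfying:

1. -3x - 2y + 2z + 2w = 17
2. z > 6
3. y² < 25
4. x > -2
Yes

Take x = 1, y = 0, z = 7, w = 3. Substituting into each constraint:
  (1) -3(1) - 2(0) + 2(7) + 2(3) = 17 ✓
  (2) 7 > 6 ✓
  (3) y² = (0)² = 0, and 0 < 25 ✓
  (4) 1 > -2 ✓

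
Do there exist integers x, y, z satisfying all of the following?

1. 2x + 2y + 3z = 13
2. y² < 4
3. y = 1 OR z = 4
Yes

Take x = 1, y = 1, z = 3. Substituting into each constraint:
  (1) 2(1) + 2(1) + 3(3) = 13 ✓
  (2) y² = (1)² = 1, and 1 < 4 ✓
  (3) y = 1, target 1 ✓ (first branch holds)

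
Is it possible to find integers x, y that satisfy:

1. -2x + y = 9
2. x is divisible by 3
Yes

Take x = 0, y = 9. Substituting into each constraint:
  (1) -2(0) + 9 = 9 ✓
  (2) 0 = 3 × 0, remainder 0 ✓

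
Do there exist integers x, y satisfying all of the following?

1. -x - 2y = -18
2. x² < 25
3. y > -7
Yes

Take x = 0, y = 9. Substituting into each constraint:
  (1) 0 - 2(9) = -18 ✓
  (2) x² = (0)² = 0, and 0 < 25 ✓
  (3) 9 > -7 ✓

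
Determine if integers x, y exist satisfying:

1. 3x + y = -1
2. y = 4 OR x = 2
Yes

Take x = 2, y = -7. Substituting into each constraint:
  (1) 3(2) + (-7) = -1 ✓
  (2) x = 2, target 2 ✓ (second branch holds)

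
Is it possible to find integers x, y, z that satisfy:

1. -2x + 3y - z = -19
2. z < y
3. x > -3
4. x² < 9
Yes

Take x = 0, y = -11, z = -14. Substituting into each constraint:
  (1) -2(0) + 3(-11) + 14 = -19 ✓
  (2) -14 < -11 ✓
  (3) 0 > -3 ✓
  (4) x² = (0)² = 0, and 0 < 9 ✓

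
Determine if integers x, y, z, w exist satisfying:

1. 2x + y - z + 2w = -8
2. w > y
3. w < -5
Yes

Take x = 6, y = -7, z = 1, w = -6. Substituting into each constraint:
  (1) 2(6) + (-7) + (-1) + 2(-6) = -8 ✓
  (2) -6 > -7 ✓
  (3) -6 < -5 ✓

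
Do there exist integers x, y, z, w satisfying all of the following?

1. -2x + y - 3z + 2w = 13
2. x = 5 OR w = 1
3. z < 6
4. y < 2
Yes

Take x = 5, y = -1, z = 0, w = 12. Substituting into each constraint:
  (1) -2(5) + (-1) - 3(0) + 2(12) = 13 ✓
  (2) x = 5, target 5 ✓ (first branch holds)
  (3) 0 < 6 ✓
  (4) -1 < 2 ✓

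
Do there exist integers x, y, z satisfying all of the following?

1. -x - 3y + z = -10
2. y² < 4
Yes

Take x = 10, y = 0, z = 0. Substituting into each constraint:
  (1) (-10) - 3(0) + 0 = -10 ✓
  (2) y² = (0)² = 0, and 0 < 4 ✓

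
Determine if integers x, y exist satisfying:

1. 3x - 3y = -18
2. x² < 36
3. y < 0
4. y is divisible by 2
No

A contradictory subset is {3x - 3y = -18, x² < 36, y < 0}. No integer assignment can satisfy these jointly:

  - 3x - 3y = -18: is a linear equation tying the variables together
  - x² < 36: restricts x to |x| ≤ 5
  - y < 0: bounds one variable relative to a constant

Range argument: with x ∈ [-5, 5], y ∈ [−∞, -1], the left side of the equation is at least -12, but the right side is -18 < -12. No integer solution exists.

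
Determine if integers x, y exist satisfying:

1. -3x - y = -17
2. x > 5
Yes

Take x = 6, y = -1. Substituting into each constraint:
  (1) -3(6) + 1 = -17 ✓
  (2) 6 > 5 ✓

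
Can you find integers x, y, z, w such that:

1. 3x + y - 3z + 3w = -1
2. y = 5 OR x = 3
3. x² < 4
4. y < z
Yes

Take x = 0, y = 5, z = 7, w = 5. Substituting into each constraint:
  (1) 3(0) + 5 - 3(7) + 3(5) = -1 ✓
  (2) y = 5, target 5 ✓ (first branch holds)
  (3) x² = (0)² = 0, and 0 < 4 ✓
  (4) 5 < 7 ✓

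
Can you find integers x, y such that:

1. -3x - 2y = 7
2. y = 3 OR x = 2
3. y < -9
No

The full constraint system is jointly infeasible over the integers. Each constraint and what it forces:

  - -3x - 2y = 7: is a linear equation tying the variables together
  - y = 3 OR x = 2: forces a choice: either y = 3 or x = 2
  - y < -9: bounds one variable relative to a constant

Split on the disjunction (y = 3 OR x = 2):
  • If y = 3: this contradicts the bound y ≤ -10.
  • If x = 2: with x = 2, every remaining term of the linear equation is divisible by 2, so the left side is ≡ 0 (mod 2); but the right side 13 ≡ 1 (mod 2). No integers can satisfy it.
Both branches are infeasible, so the system has no integer solution.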